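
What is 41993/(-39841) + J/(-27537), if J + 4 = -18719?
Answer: -136806066/365700539 ≈ -0.37409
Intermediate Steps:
J = -18723 (J = -4 - 18719 = -18723)
41993/(-39841) + J/(-27537) = 41993/(-39841) - 18723/(-27537) = 41993*(-1/39841) - 18723*(-1/27537) = -41993/39841 + 6241/9179 = -136806066/365700539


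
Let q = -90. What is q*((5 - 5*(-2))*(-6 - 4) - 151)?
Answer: 27090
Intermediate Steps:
q*((5 - 5*(-2))*(-6 - 4) - 151) = -90*((5 - 5*(-2))*(-6 - 4) - 151) = -90*((5 + 10)*(-10) - 151) = -90*(15*(-10) - 151) = -90*(-150 - 151) = -90*(-301) = 27090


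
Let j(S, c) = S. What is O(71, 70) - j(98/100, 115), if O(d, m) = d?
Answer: 3501/50 ≈ 70.020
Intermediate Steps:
O(71, 70) - j(98/100, 115) = 71 - 98/100 = 71 - 1*49/50 = 71 - 49/50 = 3501/50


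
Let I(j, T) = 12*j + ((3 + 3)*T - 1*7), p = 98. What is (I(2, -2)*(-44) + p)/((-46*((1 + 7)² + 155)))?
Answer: 61/5037 ≈ 0.012110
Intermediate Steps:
I(j, T) = -7 + 6*T + 12*j (I(j, T) = 12*j + (6*T - 7) = 12*j + (-7 + 6*T) = -7 + 6*T + 12*j)
(I(2, -2)*(-44) + p)/((-46*((1 + 7)² + 155))) = ((-7 + 6*(-2) + 12*2)*(-44) + 98)/((-46*((1 + 7)² + 155))) = ((-7 - 12 + 24)*(-44) + 98)/((-46*(8² + 155))) = (5*(-44) + 98)/((-46*(64 + 155))) = (-220 + 98)/((-46*219)) = -122/(-10074) = -122*(-1/10074) = 61/5037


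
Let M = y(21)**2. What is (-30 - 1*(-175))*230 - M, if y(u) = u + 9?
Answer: 32450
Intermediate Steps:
y(u) = 9 + u
M = 900 (M = (9 + 21)**2 = 30**2 = 900)
(-30 - 1*(-175))*230 - M = (-30 - 1*(-175))*230 - 1*900 = (-30 + 175)*230 - 900 = 145*230 - 900 = 33350 - 900 = 32450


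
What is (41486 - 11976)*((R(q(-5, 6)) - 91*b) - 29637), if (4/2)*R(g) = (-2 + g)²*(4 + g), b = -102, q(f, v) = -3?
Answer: -600307175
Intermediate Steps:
R(g) = (-2 + g)²*(4 + g)/2 (R(g) = ((-2 + g)²*(4 + g))/2 = (-2 + g)²*(4 + g)/2)
(41486 - 11976)*((R(q(-5, 6)) - 91*b) - 29637) = (41486 - 11976)*(((-2 - 3)²*(4 - 3)/2 - 91*(-102)) - 29637) = 29510*(((½)*(-5)²*1 + 9282) - 29637) = 29510*(((½)*25*1 + 9282) - 29637) = 29510*((25/2 + 9282) - 29637) = 29510*(18589/2 - 29637) = 29510*(-40685/2) = -600307175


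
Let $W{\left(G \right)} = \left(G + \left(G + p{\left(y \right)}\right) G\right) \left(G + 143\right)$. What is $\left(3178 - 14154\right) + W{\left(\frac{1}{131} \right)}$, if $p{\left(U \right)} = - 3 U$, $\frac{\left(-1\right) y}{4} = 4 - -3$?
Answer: $- \frac{24466424992}{2248091} \approx -10883.0$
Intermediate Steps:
$y = -28$ ($y = - 4 \left(4 - -3\right) = - 4 \left(4 + 3\right) = \left(-4\right) 7 = -28$)
$W{\left(G \right)} = \left(143 + G\right) \left(G + G \left(84 + G\right)\right)$ ($W{\left(G \right)} = \left(G + \left(G - -84\right) G\right) \left(G + 143\right) = \left(G + \left(G + 84\right) G\right) \left(143 + G\right) = \left(G + \left(84 + G\right) G\right) \left(143 + G\right) = \left(G + G \left(84 + G\right)\right) \left(143 + G\right) = \left(143 + G\right) \left(G + G \left(84 + G\right)\right)$)
$\left(3178 - 14154\right) + W{\left(\frac{1}{131} \right)} = \left(3178 - 14154\right) + \frac{12155 + \left(\frac{1}{131}\right)^{2} + \frac{228}{131}}{131} = -10976 + \frac{12155 + \left(\frac{1}{131}\right)^{2} + 228 \cdot \frac{1}{131}}{131} = -10976 + \frac{12155 + \frac{1}{17161} + \frac{228}{131}}{131} = -10976 + \frac{1}{131} \cdot \frac{208621824}{17161} = -10976 + \frac{208621824}{2248091} = - \frac{24466424992}{2248091}$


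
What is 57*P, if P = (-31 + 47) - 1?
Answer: 855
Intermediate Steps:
P = 15 (P = 16 - 1 = 15)
57*P = 57*15 = 855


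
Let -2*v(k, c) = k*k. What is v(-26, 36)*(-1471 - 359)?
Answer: 618540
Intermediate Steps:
v(k, c) = -k²/2 (v(k, c) = -k*k/2 = -k²/2)
v(-26, 36)*(-1471 - 359) = (-½*(-26)²)*(-1471 - 359) = -½*676*(-1830) = -338*(-1830) = 618540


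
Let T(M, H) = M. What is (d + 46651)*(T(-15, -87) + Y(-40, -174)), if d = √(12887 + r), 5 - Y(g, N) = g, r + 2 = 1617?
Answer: 1399530 + 30*√14502 ≈ 1.4031e+6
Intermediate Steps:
r = 1615 (r = -2 + 1617 = 1615)
Y(g, N) = 5 - g
d = √14502 (d = √(12887 + 1615) = √14502 ≈ 120.42)
(d + 46651)*(T(-15, -87) + Y(-40, -174)) = (√14502 + 46651)*(-15 + (5 - 1*(-40))) = (46651 + √14502)*(-15 + (5 + 40)) = (46651 + √14502)*(-15 + 45) = (46651 + √14502)*30 = 1399530 + 30*√14502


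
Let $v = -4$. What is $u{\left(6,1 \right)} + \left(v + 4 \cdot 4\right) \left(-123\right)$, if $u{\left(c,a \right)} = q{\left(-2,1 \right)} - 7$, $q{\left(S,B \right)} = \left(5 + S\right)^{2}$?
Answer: $-1474$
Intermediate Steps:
$u{\left(c,a \right)} = 2$ ($u{\left(c,a \right)} = \left(5 - 2\right)^{2} - 7 = 3^{2} - 7 = 9 - 7 = 2$)
$u{\left(6,1 \right)} + \left(v + 4 \cdot 4\right) \left(-123\right) = 2 + \left(-4 + 4 \cdot 4\right) \left(-123\right) = 2 + \left(-4 + 16\right) \left(-123\right) = 2 + 12 \left(-123\right) = 2 - 1476 = -1474$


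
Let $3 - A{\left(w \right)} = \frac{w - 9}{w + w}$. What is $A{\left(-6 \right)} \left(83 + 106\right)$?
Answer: $\frac{1323}{4} \approx 330.75$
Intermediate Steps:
$A{\left(w \right)} = 3 - \frac{-9 + w}{2 w}$ ($A{\left(w \right)} = 3 - \frac{w - 9}{w + w} = 3 - \frac{-9 + w}{2 w}$)
$A{\left(-6 \right)} \left(83 + 106\right) = \frac{9 + 5 \left(-6\right)}{2 \left(-6\right)} \left(83 + 106\right) = \frac{1}{2} \left(- \frac{1}{6}\right) \left(9 - 30\right) 189 = \frac{1}{2} \left(- \frac{1}{6}\right) \left(-21\right) 189 = \frac{7}{4} \cdot 189 = \frac{1323}{4}$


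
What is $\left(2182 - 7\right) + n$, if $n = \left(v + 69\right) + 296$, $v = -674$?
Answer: $1866$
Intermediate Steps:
$n = -309$ ($n = \left(-674 + 69\right) + 296 = -605 + 296 = -309$)
$\left(2182 - 7\right) + n = \left(2182 - 7\right) - 309 = 2175 - 309 = 1866$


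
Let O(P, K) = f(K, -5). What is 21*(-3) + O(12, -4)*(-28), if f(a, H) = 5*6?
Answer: -903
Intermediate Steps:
f(a, H) = 30
O(P, K) = 30
21*(-3) + O(12, -4)*(-28) = 21*(-3) + 30*(-28) = -63 - 840 = -903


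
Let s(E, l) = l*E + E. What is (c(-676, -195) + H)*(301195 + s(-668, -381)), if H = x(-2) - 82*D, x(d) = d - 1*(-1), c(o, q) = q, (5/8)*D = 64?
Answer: -4769304748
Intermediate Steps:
D = 512/5 (D = (8/5)*64 = 512/5 ≈ 102.40)
s(E, l) = E + E*l (s(E, l) = E*l + E = E + E*l)
x(d) = 1 + d (x(d) = d + 1 = 1 + d)
H = -41989/5 (H = (1 - 2) - 82*512/5 = -1 - 41984/5 = -41989/5 ≈ -8397.8)
(c(-676, -195) + H)*(301195 + s(-668, -381)) = (-195 - 41989/5)*(301195 - 668*(1 - 381)) = -42964*(301195 - 668*(-380))/5 = -42964*(301195 + 253840)/5 = -42964/5*555035 = -4769304748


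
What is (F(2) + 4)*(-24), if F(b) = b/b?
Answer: -120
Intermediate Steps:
F(b) = 1
(F(2) + 4)*(-24) = (1 + 4)*(-24) = 5*(-24) = -120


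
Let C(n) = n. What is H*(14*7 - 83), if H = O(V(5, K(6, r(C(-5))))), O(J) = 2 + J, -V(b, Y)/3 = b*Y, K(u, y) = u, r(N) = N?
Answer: -1320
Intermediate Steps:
V(b, Y) = -3*Y*b (V(b, Y) = -3*b*Y = -3*Y*b)
H = -88 (H = 2 - 3*6*5 = 2 - 90 = -88)
H*(14*7 - 83) = -88*(14*7 - 83) = -88*(98 - 83) = -88*15 = -1320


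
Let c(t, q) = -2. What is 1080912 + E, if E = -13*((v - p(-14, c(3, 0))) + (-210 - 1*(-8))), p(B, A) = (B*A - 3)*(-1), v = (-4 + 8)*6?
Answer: 1082901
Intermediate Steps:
v = 24 (v = 4*6 = 24)
p(B, A) = 3 - A*B (p(B, A) = (A*B - 3)*(-1) = (-3 + A*B)*(-1) = 3 - A*B)
E = 1989 (E = -13*((24 - (3 - 1*(-2)*(-14))) + (-210 - 1*(-8))) = -13*((24 - (3 - 28)) + (-210 + 8)) = -13*((24 - 1*(-25)) - 202) = -13*((24 + 25) - 202) = -13*(49 - 202) = -13*(-153) = 1989)
1080912 + E = 1080912 + 1989 = 1082901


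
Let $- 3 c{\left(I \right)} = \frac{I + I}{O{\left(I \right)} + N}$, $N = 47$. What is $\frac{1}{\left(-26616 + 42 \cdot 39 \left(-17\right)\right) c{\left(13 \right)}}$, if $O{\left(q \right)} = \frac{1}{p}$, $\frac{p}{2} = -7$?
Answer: $\frac{657}{6608056} \approx 9.9424 \cdot 10^{-5}$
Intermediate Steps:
$p = -14$ ($p = 2 \left(-7\right) = -14$)
$O{\left(q \right)} = - \frac{1}{14}$ ($O{\left(q \right)} = \frac{1}{-14} = - \frac{1}{14}$)
$c{\left(I \right)} = - \frac{28 I}{1971}$ ($c{\left(I \right)} = - \frac{\left(I + I\right) \frac{1}{- \frac{1}{14} + 47}}{3} = - \frac{2 I \frac{1}{\frac{657}{14}}}{3} = - \frac{2 I \frac{14}{657}}{3} = - \frac{\frac{28}{657} I}{3} = - \frac{28 I}{1971}$)
$\frac{1}{\left(-26616 + 42 \cdot 39 \left(-17\right)\right) c{\left(13 \right)}} = \frac{1}{\left(-26616 + 42 \cdot 39 \left(-17\right)\right) \left(\left(- \frac{28}{1971}\right) 13\right)} = \frac{1}{\left(-26616 + 1638 \left(-17\right)\right) \left(- \frac{364}{1971}\right)} = \frac{1}{-26616 - 27846} \left(- \frac{1971}{364}\right) = \frac{1}{-54462} \left(- \frac{1971}{364}\right) = \left(- \frac{1}{54462}\right) \left(- \frac{1971}{364}\right) = \frac{657}{6608056}$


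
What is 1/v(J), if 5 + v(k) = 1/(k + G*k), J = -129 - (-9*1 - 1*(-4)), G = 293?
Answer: -36456/182281 ≈ -0.20000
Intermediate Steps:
J = -124 (J = -129 - (-9 + 4) = -129 - 1*(-5) = -129 + 5 = -124)
v(k) = -5 + 1/(294*k) (v(k) = -5 + 1/(k + 293*k) = -5 + 1/(294*k))
1/v(J) = 1/(-5 + (1/294)/(-124)) = 1/(-5 + (1/294)*(-1/124)) = 1/(-5 - 1/36456) = 1/(-182281/36456) = -36456/182281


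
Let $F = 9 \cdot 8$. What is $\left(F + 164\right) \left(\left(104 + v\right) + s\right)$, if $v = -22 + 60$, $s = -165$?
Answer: $-5428$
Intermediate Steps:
$F = 72$
$v = 38$
$\left(F + 164\right) \left(\left(104 + v\right) + s\right) = \left(72 + 164\right) \left(\left(104 + 38\right) - 165\right) = 236 \left(142 - 165\right) = 236 \left(-23\right) = -5428$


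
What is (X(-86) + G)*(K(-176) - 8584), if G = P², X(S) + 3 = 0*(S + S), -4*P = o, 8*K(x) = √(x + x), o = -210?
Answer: -23633898 + 11013*I*√22/8 ≈ -2.3634e+7 + 6456.9*I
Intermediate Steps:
K(x) = √2*√x/8 (K(x) = √(x + x)/8 = √(2*x)/8 = (√2*√x)/8 = √2*√x/8)
P = 105/2 (P = -¼*(-210) = 105/2 ≈ 52.500)
X(S) = -3 (X(S) = -3 + 0*(S + S) = -3 + 0*(2*S) = -3 + 0 = -3)
G = 11025/4 (G = (105/2)² = 11025/4 ≈ 2756.3)
(X(-86) + G)*(K(-176) - 8584) = (-3 + 11025/4)*(√2*√(-176)/8 - 8584) = 11013*(√2*(4*I*√11)/8 - 8584)/4 = 11013*(I*√22/2 - 8584)/4 = 11013*(-8584 + I*√22/2)/4 = -23633898 + 11013*I*√22/8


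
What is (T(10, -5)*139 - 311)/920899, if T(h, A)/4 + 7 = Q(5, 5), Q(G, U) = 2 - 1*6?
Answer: -6427/920899 ≈ -0.0069790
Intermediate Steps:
Q(G, U) = -4 (Q(G, U) = 2 - 6 = -4)
T(h, A) = -44 (T(h, A) = -28 + 4*(-4) = -28 - 16 = -44)
(T(10, -5)*139 - 311)/920899 = (-44*139 - 311)/920899 = (-6116 - 311)*(1/920899) = -6427*1/920899 = -6427/920899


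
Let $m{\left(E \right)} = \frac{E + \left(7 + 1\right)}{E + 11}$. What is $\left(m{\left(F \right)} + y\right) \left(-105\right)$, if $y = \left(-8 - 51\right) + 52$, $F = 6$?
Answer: $\frac{11025}{17} \approx 648.53$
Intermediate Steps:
$m{\left(E \right)} = \frac{8 + E}{11 + E}$ ($m{\left(E \right)} = \frac{E + 8}{11 + E} = \frac{8 + E}{11 + E}$)
$y = -7$ ($y = -59 + 52 = -7$)
$\left(m{\left(F \right)} + y\right) \left(-105\right) = \left(\frac{8 + 6}{11 + 6} - 7\right) \left(-105\right) = \left(\frac{1}{17} \cdot 14 - 7\right) \left(-105\right) = \left(\frac{14}{17} - 7\right) \left(-105\right) = \left(- \frac{105}{17}\right) \left(-105\right) = \frac{11025}{17}$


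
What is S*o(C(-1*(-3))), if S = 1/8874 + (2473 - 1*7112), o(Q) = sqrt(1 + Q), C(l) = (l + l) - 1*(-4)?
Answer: -41166485*sqrt(11)/8874 ≈ -15386.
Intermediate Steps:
C(l) = 4 + 2*l (C(l) = 2*l + 4 = 4 + 2*l)
S = -41166485/8874 (S = 1/8874 + (2473 - 7112) = 1/8874 - 4639 = -41166485/8874 ≈ -4639.0)
S*o(C(-1*(-3))) = -41166485*sqrt(1 + (4 + 2*(-1*(-3))))/8874 = -41166485*sqrt(1 + (4 + 2*3))/8874 = -41166485*sqrt(1 + (4 + 6))/8874 = -41166485*sqrt(1 + 10)/8874 = -41166485*sqrt(11)/8874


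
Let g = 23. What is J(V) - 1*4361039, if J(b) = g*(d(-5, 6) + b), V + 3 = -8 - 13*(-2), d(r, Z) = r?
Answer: -4360809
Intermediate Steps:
V = 15 (V = -3 + (-8 - 13*(-2)) = -3 + (-8 + 26) = -3 + 18 = 15)
J(b) = -115 + 23*b (J(b) = 23*(-5 + b) = -115 + 23*b)
J(V) - 1*4361039 = (-115 + 23*15) - 1*4361039 = (-115 + 345) - 4361039 = 230 - 4361039 = -4360809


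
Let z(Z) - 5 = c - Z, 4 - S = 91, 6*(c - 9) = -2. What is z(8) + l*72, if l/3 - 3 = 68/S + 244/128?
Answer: 312013/348 ≈ 896.59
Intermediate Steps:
c = 26/3 (c = 9 + (⅙)*(-2) = 9 - ⅓ = 26/3 ≈ 8.6667)
S = -87 (S = 4 - 1*91 = 4 - 91 = -87)
z(Z) = 41/3 - Z (z(Z) = 5 + (26/3 - Z) = 41/3 - Z)
l = 11483/928 (l = 9 + 3*(68/(-87) + 244/128) = 9 + 3*(68*(-1/87) + 244*(1/128)) = 9 + 3*(-68/87 + 61/32) = 9 + 3*(3131/2784) = 9 + 3131/928 = 11483/928 ≈ 12.374)
z(8) + l*72 = (41/3 - 1*8) + (11483/928)*72 = (41/3 - 8) + 103347/116 = 17/3 + 103347/116 = 312013/348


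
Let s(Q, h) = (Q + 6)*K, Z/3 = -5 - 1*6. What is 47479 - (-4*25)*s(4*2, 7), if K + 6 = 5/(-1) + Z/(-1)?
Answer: 78279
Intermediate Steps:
Z = -33 (Z = 3*(-5 - 1*6) = 3*(-5 - 6) = 3*(-11) = -33)
K = 22 (K = -6 + (5/(-1) - 33/(-1)) = -6 + (5*(-1) - 33*(-1)) = -6 + (-5 + 33) = -6 + 28 = 22)
s(Q, h) = 132 + 22*Q (s(Q, h) = (Q + 6)*22 = (6 + Q)*22 = 132 + 22*Q)
47479 - (-4*25)*s(4*2, 7) = 47479 - (-4*25)*(132 + 22*(4*2)) = 47479 - (-100)*(132 + 22*8) = 47479 - (-100)*(132 + 176) = 47479 - (-100)*308 = 47479 - 1*(-30800) = 47479 + 30800 = 78279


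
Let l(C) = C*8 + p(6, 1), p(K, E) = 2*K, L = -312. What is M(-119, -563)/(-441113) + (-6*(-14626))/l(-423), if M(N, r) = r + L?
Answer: -3225613494/123952753 ≈ -26.023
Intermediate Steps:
M(N, r) = -312 + r (M(N, r) = r - 312 = -312 + r)
l(C) = 12 + 8*C (l(C) = C*8 + 2*6 = 8*C + 12 = 12 + 8*C)
M(-119, -563)/(-441113) + (-6*(-14626))/l(-423) = (-312 - 563)/(-441113) + (-6*(-14626))/(12 + 8*(-423)) = -875*(-1/441113) + 87756/(12 - 3384) = 875/441113 + 87756/(-3372) = 875/441113 + 87756*(-1/3372) = 875/441113 - 7313/281 = -3225613494/123952753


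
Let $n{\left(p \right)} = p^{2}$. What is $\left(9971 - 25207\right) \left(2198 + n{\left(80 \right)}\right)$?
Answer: $-130999128$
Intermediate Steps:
$\left(9971 - 25207\right) \left(2198 + n{\left(80 \right)}\right) = \left(9971 - 25207\right) \left(2198 + 80^{2}\right) = - 15236 \left(2198 + 6400\right) = \left(-15236\right) 8598 = -130999128$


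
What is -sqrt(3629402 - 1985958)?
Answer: -2*sqrt(410861) ≈ -1282.0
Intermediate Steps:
-sqrt(3629402 - 1985958) = -sqrt(1643444) = -2*sqrt(410861)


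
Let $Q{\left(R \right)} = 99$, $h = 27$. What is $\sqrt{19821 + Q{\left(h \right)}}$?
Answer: $4 \sqrt{1245} \approx 141.14$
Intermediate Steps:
$\sqrt{19821 + Q{\left(h \right)}} = \sqrt{19821 + 99} = \sqrt{19920} = 4 \sqrt{1245}$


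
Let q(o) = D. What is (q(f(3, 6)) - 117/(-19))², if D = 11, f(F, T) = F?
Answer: 106276/361 ≈ 294.39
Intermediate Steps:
q(o) = 11
(q(f(3, 6)) - 117/(-19))² = (11 - 117/(-19))² = (11 - 117*(-1/19))² = (11 + 117/19)² = (326/19)² = 106276/361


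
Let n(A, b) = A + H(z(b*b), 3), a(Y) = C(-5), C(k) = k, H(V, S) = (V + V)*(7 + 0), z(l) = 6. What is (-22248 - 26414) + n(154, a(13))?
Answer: -48424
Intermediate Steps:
H(V, S) = 14*V (H(V, S) = (2*V)*7 = 14*V)
a(Y) = -5
n(A, b) = 84 + A (n(A, b) = A + 14*6 = A + 84 = 84 + A)
(-22248 - 26414) + n(154, a(13)) = (-22248 - 26414) + (84 + 154) = -48662 + 238 = -48424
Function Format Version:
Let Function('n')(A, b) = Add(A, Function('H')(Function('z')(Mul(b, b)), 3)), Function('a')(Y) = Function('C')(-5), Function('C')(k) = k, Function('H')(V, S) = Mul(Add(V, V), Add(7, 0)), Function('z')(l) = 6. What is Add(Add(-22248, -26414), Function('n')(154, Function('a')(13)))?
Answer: -48424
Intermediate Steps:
Function('H')(V, S) = Mul(14, V) (Function('H')(V, S) = Mul(Mul(2, V), 7) = Mul(14, V))
Function('a')(Y) = -5
Function('n')(A, b) = Add(84, A) (Function('n')(A, b) = Add(A, Mul(14, 6)) = Add(A, 84) = Add(84, A))
Add(Add(-22248, -26414), Function('n')(154, Function('a')(13))) = Add(Add(-22248, -26414), Add(84, 154)) = Add(-48662, 238) = -48424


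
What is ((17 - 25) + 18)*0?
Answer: 0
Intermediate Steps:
((17 - 25) + 18)*0 = (-8 + 18)*0 = 10*0 = 0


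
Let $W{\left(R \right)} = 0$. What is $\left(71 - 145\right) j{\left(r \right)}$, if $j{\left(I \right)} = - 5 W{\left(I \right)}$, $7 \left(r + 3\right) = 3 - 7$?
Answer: $0$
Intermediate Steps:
$r = - \frac{25}{7}$ ($r = -3 + \frac{3 - 7}{7} = -3 + \frac{1}{7} \left(-4\right) = -3 - \frac{4}{7} = - \frac{25}{7} \approx -3.5714$)
$j{\left(I \right)} = 0$ ($j{\left(I \right)} = \left(-5\right) 0 = 0$)
$\left(71 - 145\right) j{\left(r \right)} = \left(71 - 145\right) 0 = \left(-74\right) 0 = 0$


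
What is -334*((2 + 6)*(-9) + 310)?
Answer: -79492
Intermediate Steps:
-334*((2 + 6)*(-9) + 310) = -334*(8*(-9) + 310) = -334*(-72 + 310) = -334*238 = -79492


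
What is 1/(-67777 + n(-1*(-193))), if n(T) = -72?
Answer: -1/67849 ≈ -1.4739e-5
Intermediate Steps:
1/(-67777 + n(-1*(-193))) = 1/(-67777 - 72) = 1/(-67849) = -1/67849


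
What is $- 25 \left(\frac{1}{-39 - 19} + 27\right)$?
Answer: $- \frac{39125}{58} \approx -674.57$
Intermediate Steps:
$- 25 \left(\frac{1}{-39 - 19} + 27\right) = - 25 \left(\frac{1}{-58} + 27\right) = - 25 \left(- \frac{1}{58} + 27\right) = \left(-25\right) \frac{1565}{58} = - \frac{39125}{58}$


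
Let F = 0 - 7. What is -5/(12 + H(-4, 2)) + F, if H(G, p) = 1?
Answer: -96/13 ≈ -7.3846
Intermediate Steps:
F = -7
-5/(12 + H(-4, 2)) + F = -5/(12 + 1) - 7 = -5/13 - 7 = -96/13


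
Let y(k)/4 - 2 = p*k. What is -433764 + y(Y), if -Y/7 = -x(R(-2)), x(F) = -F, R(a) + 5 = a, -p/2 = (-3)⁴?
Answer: -465508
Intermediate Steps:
p = -162 (p = -2*(-3)⁴ = -2*81 = -162)
R(a) = -5 + a
Y = 49 (Y = -(-7)*(-(-5 - 2)) = -(-7)*(-1*(-7)) = -(-7)*7 = -7*(-7) = 49)
y(k) = 8 - 648*k (y(k) = 8 + 4*(-162*k) = 8 - 648*k)
-433764 + y(Y) = -433764 + (8 - 648*49) = -433764 + (8 - 31752) = -433764 - 31744 = -465508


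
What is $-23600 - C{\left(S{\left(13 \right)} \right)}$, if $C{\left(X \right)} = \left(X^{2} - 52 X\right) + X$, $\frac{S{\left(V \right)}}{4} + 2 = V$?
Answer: $-23292$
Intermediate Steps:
$S{\left(V \right)} = -8 + 4 V$
$C{\left(X \right)} = X^{2} - 51 X$
$-23600 - C{\left(S{\left(13 \right)} \right)} = -23600 - \left(-8 + 4 \cdot 13\right) \left(-51 + \left(-8 + 4 \cdot 13\right)\right) = -23600 - \left(-8 + 52\right) \left(-51 + \left(-8 + 52\right)\right) = -23600 - 44 \left(-51 + 44\right) = -23600 - 44 \left(-7\right) = -23600 - -308 = -23600 + 308 = -23292$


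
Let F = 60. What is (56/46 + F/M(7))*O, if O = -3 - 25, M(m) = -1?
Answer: 37856/23 ≈ 1645.9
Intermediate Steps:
O = -28
(56/46 + F/M(7))*O = (56/46 + 60/(-1))*(-28) = (56*(1/46) + 60*(-1))*(-28) = (28/23 - 60)*(-28) = -1352/23*(-28) = 37856/23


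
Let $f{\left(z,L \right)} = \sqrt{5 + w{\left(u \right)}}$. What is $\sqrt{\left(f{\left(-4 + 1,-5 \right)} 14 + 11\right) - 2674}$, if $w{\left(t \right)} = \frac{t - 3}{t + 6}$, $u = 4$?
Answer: $\frac{\sqrt{-66575 + 35 \sqrt{510}}}{5} \approx 51.297 i$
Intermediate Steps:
$w{\left(t \right)} = \frac{-3 + t}{6 + t}$
$f{\left(z,L \right)} = \frac{\sqrt{510}}{10}$ ($f{\left(z,L \right)} = \sqrt{5 + \frac{-3 + 4}{6 + 4}} = \sqrt{5 + \frac{1}{10} \cdot 1} = \sqrt{5 + \frac{1}{10}} = \sqrt{\frac{51}{10}} = \frac{\sqrt{510}}{10}$)
$\sqrt{\left(f{\left(-4 + 1,-5 \right)} 14 + 11\right) - 2674} = \sqrt{\left(\frac{\sqrt{510}}{10} \cdot 14 + 11\right) - 2674} = \sqrt{\left(\frac{7 \sqrt{510}}{5} + 11\right) - 2674} = \sqrt{\left(11 + \frac{7 \sqrt{510}}{5}\right) - 2674} = \sqrt{-2663 + \frac{7 \sqrt{510}}{5}}$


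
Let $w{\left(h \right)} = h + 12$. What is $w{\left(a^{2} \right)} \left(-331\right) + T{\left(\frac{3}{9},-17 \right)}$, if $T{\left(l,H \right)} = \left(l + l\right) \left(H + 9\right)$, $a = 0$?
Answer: $- \frac{11932}{3} \approx -3977.3$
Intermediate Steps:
$T{\left(l,H \right)} = 2 l \left(9 + H\right)$
$w{\left(h \right)} = 12 + h$
$w{\left(a^{2} \right)} \left(-331\right) + T{\left(\frac{3}{9},-17 \right)} = \left(12 + 0^{2}\right) \left(-331\right) + 2 \cdot \frac{3}{9} \left(9 - 17\right) = \left(12 + 0\right) \left(-331\right) + 2 \cdot 3 \cdot \frac{1}{9} \left(-8\right) = 12 \left(-331\right) + 2 \cdot \frac{1}{3} \left(-8\right) = -3972 - \frac{16}{3} = - \frac{11932}{3}$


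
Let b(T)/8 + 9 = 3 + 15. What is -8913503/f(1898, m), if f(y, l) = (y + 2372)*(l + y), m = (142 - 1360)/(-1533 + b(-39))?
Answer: -71161901/64731240 ≈ -1.0993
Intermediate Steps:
b(T) = 72 (b(T) = -72 + 8*(3 + 15) = -72 + 8*18 = -72 + 144 = 72)
m = 406/487 (m = (142 - 1360)/(-1533 + 72) = -1218/(-1461) = -1218*(-1/1461) = 406/487 ≈ 0.83368)
f(y, l) = (2372 + y)*(l + y)
-8913503/f(1898, m) = -8913503/(1898**2 + 2372*(406/487) + 2372*1898 + (406/487)*1898) = -8913503/(3602404 + 963032/487 + 4502056 + 770588/487) = -8913503/3948605640/487 = -8913503*487/3948605640 = -71161901/64731240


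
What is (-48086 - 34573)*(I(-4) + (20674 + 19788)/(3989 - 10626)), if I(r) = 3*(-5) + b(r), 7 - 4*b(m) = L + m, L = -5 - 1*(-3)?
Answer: 39162759633/26548 ≈ 1.4752e+6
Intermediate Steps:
L = -2 (L = -5 + 3 = -2)
b(m) = 9/4 - m/4 (b(m) = 7/4 - (-2 + m)/4 = 7/4 + (½ - m/4) = 9/4 - m/4)
I(r) = -51/4 - r/4 (I(r) = 3*(-5) + (9/4 - r/4) = -15 + (9/4 - r/4) = -51/4 - r/4)
(-48086 - 34573)*(I(-4) + (20674 + 19788)/(3989 - 10626)) = (-48086 - 34573)*((-51/4 - ¼*(-4)) + (20674 + 19788)/(3989 - 10626)) = -82659*((-51/4 + 1) + 40462/(-6637)) = -82659*(-47/4 + 40462*(-1/6637)) = -82659*(-47/4 - 40462/6637) = -82659*(-473787/26548) = 39162759633/26548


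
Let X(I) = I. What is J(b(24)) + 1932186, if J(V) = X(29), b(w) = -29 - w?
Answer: 1932215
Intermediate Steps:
J(V) = 29
J(b(24)) + 1932186 = 29 + 1932186 = 1932215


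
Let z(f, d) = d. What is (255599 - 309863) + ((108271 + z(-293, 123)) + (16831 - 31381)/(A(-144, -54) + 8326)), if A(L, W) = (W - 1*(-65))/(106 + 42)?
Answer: 22233342090/410753 ≈ 54128.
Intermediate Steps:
A(L, W) = 65/148 + W/148 (A(L, W) = (W + 65)/148 = (65 + W)*(1/148) = 65/148 + W/148)
(255599 - 309863) + ((108271 + z(-293, 123)) + (16831 - 31381)/(A(-144, -54) + 8326)) = (255599 - 309863) + ((108271 + 123) + (16831 - 31381)/((65/148 + (1/148)*(-54)) + 8326)) = -54264 + (108394 - 14550/((65/148 - 27/74) + 8326)) = -54264 + (108394 - 14550/(11/148 + 8326)) = -54264 + (108394 - 14550/1232259/148) = -54264 + (108394 - 14550*148/1232259) = -54264 + (108394 - 717800/410753) = -54264 + 44522442882/410753 = 22233342090/410753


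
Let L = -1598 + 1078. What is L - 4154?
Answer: -4674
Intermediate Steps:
L = -520
L - 4154 = -520 - 4154 = -4674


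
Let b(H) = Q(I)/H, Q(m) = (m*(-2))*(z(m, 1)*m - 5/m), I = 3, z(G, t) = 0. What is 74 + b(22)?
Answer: 819/11 ≈ 74.455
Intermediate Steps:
Q(m) = 10 (Q(m) = (m*(-2))*(0*m - 5/m) = (-2*m)*(0 - 5/m) = (-2*m)*(-5/m) = 10)
b(H) = 10/H
74 + b(22) = 74 + 10/22 = 74 + 10*(1/22) = 74 + 5/11 = 819/11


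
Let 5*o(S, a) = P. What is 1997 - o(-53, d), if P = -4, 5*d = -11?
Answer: 9989/5 ≈ 1997.8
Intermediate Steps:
d = -11/5 (d = (⅕)*(-11) = -11/5 ≈ -2.2000)
o(S, a) = -⅘ (o(S, a) = (⅕)*(-4) = -⅘)
1997 - o(-53, d) = 1997 - 1*(-⅘) = 1997 + ⅘ = 9989/5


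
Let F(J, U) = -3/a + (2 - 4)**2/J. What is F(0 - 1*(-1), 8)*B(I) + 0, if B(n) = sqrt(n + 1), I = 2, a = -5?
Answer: 23*sqrt(3)/5 ≈ 7.9674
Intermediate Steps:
F(J, U) = 3/5 + 4/J (F(J, U) = -3/(-5) + (2 - 4)**2/J = -3*(-1/5) + (-2)**2/J = 3/5 + 4/J)
B(n) = sqrt(1 + n)
F(0 - 1*(-1), 8)*B(I) + 0 = (3/5 + 4/(0 - 1*(-1)))*sqrt(1 + 2) + 0 = (3/5 + 4/(0 + 1))*sqrt(3) + 0 = (3/5 + 4/1)*sqrt(3) + 0 = (3/5 + 4*1)*sqrt(3) + 0 = (3/5 + 4)*sqrt(3) + 0 = 23*sqrt(3)/5 + 0 = 23*sqrt(3)/5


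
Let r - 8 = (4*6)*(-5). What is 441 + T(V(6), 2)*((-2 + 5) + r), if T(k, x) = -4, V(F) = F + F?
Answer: 877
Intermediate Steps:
V(F) = 2*F
r = -112 (r = 8 + (4*6)*(-5) = 8 + 24*(-5) = 8 - 120 = -112)
441 + T(V(6), 2)*((-2 + 5) + r) = 441 - 4*((-2 + 5) - 112) = 441 - 4*(3 - 112) = 441 - 4*(-109) = 441 + 436 = 877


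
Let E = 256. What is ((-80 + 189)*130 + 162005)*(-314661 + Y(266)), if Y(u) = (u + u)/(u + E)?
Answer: -55435222125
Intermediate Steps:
Y(u) = 2*u/(256 + u) (Y(u) = (u + u)/(u + 256) = (2*u)/(256 + u) = 2*u/(256 + u))
((-80 + 189)*130 + 162005)*(-314661 + Y(266)) = ((-80 + 189)*130 + 162005)*(-314661 + 2*266/(256 + 266)) = (109*130 + 162005)*(-314661 + 2*266/522) = (14170 + 162005)*(-314661 + 2*266*(1/522)) = 176175*(-314661 + 266/261) = 176175*(-82126255/261) = -55435222125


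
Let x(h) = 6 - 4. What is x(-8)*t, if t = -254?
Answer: -508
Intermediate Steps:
x(h) = 2
x(-8)*t = 2*(-254) = -508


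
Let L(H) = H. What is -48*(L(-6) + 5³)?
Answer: -5712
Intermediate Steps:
-48*(L(-6) + 5³) = -48*(-6 + 5³) = -48*(-6 + 125) = -48*119 = -5712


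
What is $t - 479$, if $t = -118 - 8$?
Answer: $-605$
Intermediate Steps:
$t = -126$
$t - 479 = -126 - 479 = -605$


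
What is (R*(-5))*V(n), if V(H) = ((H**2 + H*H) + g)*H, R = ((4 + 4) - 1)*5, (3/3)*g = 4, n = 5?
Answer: -47250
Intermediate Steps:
g = 4
R = 35 (R = (8 - 1)*5 = 7*5 = 35)
V(H) = H*(4 + 2*H**2) (V(H) = ((H**2 + H*H) + 4)*H = ((H**2 + H**2) + 4)*H = (2*H**2 + 4)*H = (4 + 2*H**2)*H = H*(4 + 2*H**2))
(R*(-5))*V(n) = (35*(-5))*(2*5*(2 + 5**2)) = -350*5*(2 + 25) = -350*5*27 = -175*270 = -47250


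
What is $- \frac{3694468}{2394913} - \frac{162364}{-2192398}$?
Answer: $- \frac{3855448299966}{2625301235687} \approx -1.4686$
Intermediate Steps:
$- \frac{3694468}{2394913} - \frac{162364}{-2192398} = \left(-3694468\right) \frac{1}{2394913} - - \frac{81182}{1096199} = - \frac{3694468}{2394913} + \frac{81182}{1096199} = - \frac{3855448299966}{2625301235687}$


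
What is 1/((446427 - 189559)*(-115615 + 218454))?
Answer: 1/26416048252 ≈ 3.7856e-11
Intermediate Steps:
1/((446427 - 189559)*(-115615 + 218454)) = 1/(256868*102839) = (1/256868)*(1/102839) = 1/26416048252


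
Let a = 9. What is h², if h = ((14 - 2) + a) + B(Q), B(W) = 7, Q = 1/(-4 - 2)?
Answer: 784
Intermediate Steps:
Q = -⅙ (Q = 1/(-6) = -⅙ ≈ -0.16667)
h = 28 (h = ((14 - 2) + 9) + 7 = (12 + 9) + 7 = 21 + 7 = 28)
h² = 28² = 784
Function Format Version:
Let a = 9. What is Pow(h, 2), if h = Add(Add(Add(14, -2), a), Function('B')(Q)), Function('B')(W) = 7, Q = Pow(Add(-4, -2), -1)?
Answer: 784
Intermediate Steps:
Q = Rational(-1, 6) (Q = Pow(-6, -1) = Rational(-1, 6) ≈ -0.16667)
h = 28 (h = Add(Add(Add(14, -2), 9), 7) = Add(Add(12, 9), 7) = Add(21, 7) = 28)
Pow(h, 2) = Pow(28, 2) = 784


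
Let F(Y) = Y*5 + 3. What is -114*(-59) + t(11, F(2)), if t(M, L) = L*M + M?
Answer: 6880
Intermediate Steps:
F(Y) = 3 + 5*Y (F(Y) = 5*Y + 3 = 3 + 5*Y)
t(M, L) = M + L*M
-114*(-59) + t(11, F(2)) = -114*(-59) + 11*(1 + (3 + 5*2)) = 6726 + 11*(1 + (3 + 10)) = 6726 + 11*(1 + 13) = 6726 + 11*14 = 6726 + 154 = 6880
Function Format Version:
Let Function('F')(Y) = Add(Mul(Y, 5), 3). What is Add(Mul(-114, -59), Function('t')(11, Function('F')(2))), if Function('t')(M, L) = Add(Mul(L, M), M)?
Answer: 6880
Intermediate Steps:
Function('F')(Y) = Add(3, Mul(5, Y)) (Function('F')(Y) = Add(Mul(5, Y), 3) = Add(3, Mul(5, Y)))
Function('t')(M, L) = Add(M, Mul(L, M))
Add(Mul(-114, -59), Function('t')(11, Function('F')(2))) = Add(Mul(-114, -59), Mul(11, Add(1, Add(3, Mul(5, 2))))) = Add(6726, Mul(11, Add(1, Add(3, 10)))) = Add(6726, Mul(11, Add(1, 13))) = Add(6726, Mul(11, 14)) = Add(6726, 154) = 6880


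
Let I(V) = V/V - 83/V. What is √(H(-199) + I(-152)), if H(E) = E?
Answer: I*√1140494/76 ≈ 14.052*I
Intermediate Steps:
I(V) = 1 - 83/V
√(H(-199) + I(-152)) = √(-199 + (-83 - 152)/(-152)) = √(-199 - 1/152*(-235)) = √(-199 + 235/152) = √(-30013/152) = I*√1140494/76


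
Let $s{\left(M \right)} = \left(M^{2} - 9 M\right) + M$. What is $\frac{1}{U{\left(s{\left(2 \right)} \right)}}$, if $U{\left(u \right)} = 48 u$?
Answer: $- \frac{1}{576} \approx -0.0017361$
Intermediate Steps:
$s{\left(M \right)} = M^{2} - 8 M$
$\frac{1}{U{\left(s{\left(2 \right)} \right)}} = \frac{1}{48 \cdot 2 \left(-8 + 2\right)} = \frac{1}{48 \cdot 2 \left(-6\right)} = \frac{1}{48 \left(-12\right)} = \frac{1}{-576} = - \frac{1}{576}$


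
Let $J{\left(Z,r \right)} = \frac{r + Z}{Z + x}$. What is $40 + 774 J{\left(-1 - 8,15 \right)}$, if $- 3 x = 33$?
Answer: $- \frac{961}{5} \approx -192.2$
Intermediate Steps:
$x = -11$ ($x = \left(- \frac{1}{3}\right) 33 = -11$)
$J{\left(Z,r \right)} = \frac{Z + r}{-11 + Z}$ ($J{\left(Z,r \right)} = \frac{r + Z}{Z - 11} = \frac{Z + r}{-11 + Z}$)
$40 + 774 J{\left(-1 - 8,15 \right)} = 40 + 774 \frac{\left(-1 - 8\right) + 15}{-11 - 9} = 40 + 774 \frac{-9 + 15}{-11 - 9} = 40 + 774 \frac{1}{-20} \cdot 6 = 40 + 774 \left(\left(- \frac{1}{20}\right) 6\right) = 40 + 774 \left(- \frac{3}{10}\right) = 40 - \frac{1161}{5} = - \frac{961}{5}$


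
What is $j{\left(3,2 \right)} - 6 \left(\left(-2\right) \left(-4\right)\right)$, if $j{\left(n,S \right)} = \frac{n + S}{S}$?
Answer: $- \frac{91}{2} \approx -45.5$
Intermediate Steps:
$j{\left(n,S \right)} = \frac{S + n}{S}$
$j{\left(3,2 \right)} - 6 \left(\left(-2\right) \left(-4\right)\right) = \frac{2 + 3}{2} - 6 \left(\left(-2\right) \left(-4\right)\right) = \frac{1}{2} \cdot 5 - 48 = \frac{5}{2} - 48 = - \frac{91}{2}$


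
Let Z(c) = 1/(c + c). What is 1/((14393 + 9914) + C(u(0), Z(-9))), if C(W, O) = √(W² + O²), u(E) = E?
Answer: 18/437527 ≈ 4.1140e-5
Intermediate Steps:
Z(c) = 1/(2*c)
C(W, O) = √(O² + W²)
1/((14393 + 9914) + C(u(0), Z(-9))) = 1/((14393 + 9914) + √(((½)/(-9))² + 0²)) = 1/(24307 + √(((½)*(-⅑))² + 0)) = 1/(24307 + √((-1/18)² + 0)) = 1/(24307 + √(1/324 + 0)) = 1/(24307 + √(1/324)) = 1/(24307 + 1/18) = 1/(437527/18) = 18/437527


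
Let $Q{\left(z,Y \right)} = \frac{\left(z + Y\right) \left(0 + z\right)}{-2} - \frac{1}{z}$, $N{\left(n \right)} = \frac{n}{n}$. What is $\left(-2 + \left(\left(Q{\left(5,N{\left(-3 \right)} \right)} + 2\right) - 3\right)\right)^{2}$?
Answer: $\frac{8281}{25} \approx 331.24$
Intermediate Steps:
$N{\left(n \right)} = 1$
$Q{\left(z,Y \right)} = - \frac{1}{z} - \frac{z \left(Y + z\right)}{2}$ ($Q{\left(z,Y \right)} = \left(Y + z\right) z \left(- \frac{1}{2}\right) - \frac{1}{z} = z \left(Y + z\right) \left(- \frac{1}{2}\right) - \frac{1}{z} = - \frac{z \left(Y + z\right)}{2} - \frac{1}{z} = - \frac{1}{z} - \frac{z \left(Y + z\right)}{2}$)
$\left(-2 + \left(\left(Q{\left(5,N{\left(-3 \right)} \right)} + 2\right) - 3\right)\right)^{2} = \left(-2 + \left(\left(\frac{-2 + 5^{2} \left(\left(-1\right) 1 - 5\right)}{2 \cdot 5} + 2\right) - 3\right)\right)^{2} = \left(-2 + \left(\left(\frac{1}{2} \cdot \frac{1}{5} \left(-2 + 25 \left(-1 - 5\right)\right) + 2\right) - 3\right)\right)^{2} = \left(-2 + \left(\left(\frac{1}{2} \cdot \frac{1}{5} \left(-2 + 25 \left(-6\right)\right) + 2\right) - 3\right)\right)^{2} = \left(-2 + \left(\left(\frac{1}{2} \cdot \frac{1}{5} \left(-2 - 150\right) + 2\right) - 3\right)\right)^{2} = \left(-2 + \left(\left(\frac{1}{2} \cdot \frac{1}{5} \left(-152\right) + 2\right) - 3\right)\right)^{2} = \left(-2 + \left(\left(- \frac{76}{5} + 2\right) - 3\right)\right)^{2} = \left(-2 - \frac{81}{5}\right)^{2} = \left(- \frac{91}{5}\right)^{2} = \frac{8281}{25}$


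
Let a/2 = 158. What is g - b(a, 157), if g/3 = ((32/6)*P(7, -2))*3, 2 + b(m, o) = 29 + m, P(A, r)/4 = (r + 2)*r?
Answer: -343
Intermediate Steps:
a = 316 (a = 2*158 = 316)
P(A, r) = 4*r*(2 + r) (P(A, r) = 4*((r + 2)*r) = 4*((2 + r)*r) = 4*(r*(2 + r)) = 4*r*(2 + r))
b(m, o) = 27 + m (b(m, o) = -2 + (29 + m) = 27 + m)
g = 0 (g = 3*(((32/6)*(4*(-2)*(2 - 2)))*3) = 3*(((32*(1/6))*(4*(-2)*0))*3) = 3*(((16/3)*0)*3) = 3*(0*3) = 3*0 = 0)
g - b(a, 157) = 0 - (27 + 316) = 0 - 1*343 = 0 - 343 = -343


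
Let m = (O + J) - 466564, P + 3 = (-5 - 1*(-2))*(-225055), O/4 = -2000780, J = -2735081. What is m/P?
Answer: -11204765/675162 ≈ -16.596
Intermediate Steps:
O = -8003120 (O = 4*(-2000780) = -8003120)
P = 675162 (P = -3 + (-5 - 1*(-2))*(-225055) = -3 + (-5 + 2)*(-225055) = -3 - 3*(-225055) = -3 + 675165 = 675162)
m = -11204765 (m = (-8003120 - 2735081) - 466564 = -10738201 - 466564 = -11204765)
m/P = -11204765/675162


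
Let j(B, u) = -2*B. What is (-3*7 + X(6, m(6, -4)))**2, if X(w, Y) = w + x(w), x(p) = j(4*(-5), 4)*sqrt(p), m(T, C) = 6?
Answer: 9825 - 1200*sqrt(6) ≈ 6885.6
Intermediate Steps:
x(p) = 40*sqrt(p) (x(p) = (-8*(-5))*sqrt(p) = (-2*(-20))*sqrt(p) = 40*sqrt(p))
X(w, Y) = w + 40*sqrt(w)
(-3*7 + X(6, m(6, -4)))**2 = (-3*7 + (6 + 40*sqrt(6)))**2 = (-21 + (6 + 40*sqrt(6)))**2 = (-15 + 40*sqrt(6))**2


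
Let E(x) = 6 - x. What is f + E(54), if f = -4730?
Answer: -4778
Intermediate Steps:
f + E(54) = -4730 + (6 - 1*54) = -4730 + (6 - 54) = -4730 - 48 = -4778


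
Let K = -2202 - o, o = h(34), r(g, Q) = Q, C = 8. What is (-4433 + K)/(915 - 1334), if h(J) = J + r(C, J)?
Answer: 6703/419 ≈ 15.998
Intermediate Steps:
h(J) = 2*J (h(J) = J + J = 2*J)
o = 68 (o = 2*34 = 68)
K = -2270 (K = -2202 - 1*68 = -2202 - 68 = -2270)
(-4433 + K)/(915 - 1334) = (-4433 - 2270)/(915 - 1334) = -6703/(-419) = -6703*(-1/419) = 6703/419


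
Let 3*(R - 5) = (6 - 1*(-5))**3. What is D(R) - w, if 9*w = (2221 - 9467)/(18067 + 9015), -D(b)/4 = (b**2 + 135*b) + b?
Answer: -42624972451/40623 ≈ -1.0493e+6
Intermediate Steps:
R = 1346/3 (R = 5 + (6 - 1*(-5))**3/3 = 5 + (6 + 5)**3/3 = 5 + (1/3)*11**3 = 5 + (1/3)*1331 = 5 + 1331/3 = 1346/3 ≈ 448.67)
D(b) = -544*b - 4*b**2 (D(b) = -4*((b**2 + 135*b) + b) = -4*(b**2 + 136*b) = -544*b - 4*b**2)
w = -3623/121869 (w = ((2221 - 9467)/(18067 + 9015))/9 = (-7246/27082)/9 = (-7246*1/27082)/9 = (1/9)*(-3623/13541) = -3623/121869 ≈ -0.029729)
D(R) - w = -4*1346/3*(136 + 1346/3) - 1*(-3623/121869) = -4*1346/3*1754/3 + 3623/121869 = -9443536/9 + 3623/121869 = -42624972451/40623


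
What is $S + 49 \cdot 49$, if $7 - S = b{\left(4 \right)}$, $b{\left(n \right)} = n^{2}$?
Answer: $2392$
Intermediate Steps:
$S = -9$ ($S = 7 - 4^{2} = 7 - 16 = -9$)
$S + 49 \cdot 49 = -9 + 49 \cdot 49 = -9 + 2401 = 2392$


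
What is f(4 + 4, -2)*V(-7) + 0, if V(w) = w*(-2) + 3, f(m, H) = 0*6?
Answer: 0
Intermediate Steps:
f(m, H) = 0
V(w) = 3 - 2*w (V(w) = -2*w + 3 = 3 - 2*w)
f(4 + 4, -2)*V(-7) + 0 = 0*(3 - 2*(-7)) + 0 = 0*(3 + 14) + 0 = 0*17 + 0 = 0 + 0 = 0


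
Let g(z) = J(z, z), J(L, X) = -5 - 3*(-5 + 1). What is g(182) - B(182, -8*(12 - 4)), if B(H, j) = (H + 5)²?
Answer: -34962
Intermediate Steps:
J(L, X) = 7 (J(L, X) = -5 - 3*(-4) = -5 + 12 = 7)
g(z) = 7
B(H, j) = (5 + H)²
g(182) - B(182, -8*(12 - 4)) = 7 - (5 + 182)² = 7 - 1*187² = 7 - 1*34969 = 7 - 34969 = -34962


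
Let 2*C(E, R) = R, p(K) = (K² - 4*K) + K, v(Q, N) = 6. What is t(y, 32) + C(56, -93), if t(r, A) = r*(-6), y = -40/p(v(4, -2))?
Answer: -199/6 ≈ -33.167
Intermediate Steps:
p(K) = K² - 3*K
C(E, R) = R/2
y = -20/9 (y = -40*1/(6*(-3 + 6)) = -40/(6*3) = -40/18 = -40*1/18 = -20/9 ≈ -2.2222)
t(r, A) = -6*r
t(y, 32) + C(56, -93) = -6*(-20/9) + (½)*(-93) = 40/3 - 93/2 = -199/6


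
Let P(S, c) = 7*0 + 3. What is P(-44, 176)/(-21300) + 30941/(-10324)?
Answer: -13730714/4581275 ≈ -2.9971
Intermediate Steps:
P(S, c) = 3 (P(S, c) = 0 + 3 = 3)
P(-44, 176)/(-21300) + 30941/(-10324) = 3/(-21300) + 30941/(-10324) = 3*(-1/21300) + 30941*(-1/10324) = -1/7100 - 30941/10324 = -13730714/4581275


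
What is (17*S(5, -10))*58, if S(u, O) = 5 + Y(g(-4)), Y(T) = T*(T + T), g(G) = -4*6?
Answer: 1140802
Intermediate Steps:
g(G) = -24
Y(T) = 2*T² (Y(T) = T*(2*T) = 2*T²)
S(u, O) = 1157 (S(u, O) = 5 + 2*(-24)² = 5 + 2*576 = 5 + 1152 = 1157)
(17*S(5, -10))*58 = (17*1157)*58 = 19669*58 = 1140802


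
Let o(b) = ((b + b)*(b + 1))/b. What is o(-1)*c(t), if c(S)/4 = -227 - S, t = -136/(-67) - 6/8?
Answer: 0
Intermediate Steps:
t = 343/268 (t = -136*(-1/67) - 6*1/8 = 136/67 - 3/4 = 343/268 ≈ 1.2799)
c(S) = -908 - 4*S (c(S) = 4*(-227 - S) = -908 - 4*S)
o(b) = 2 + 2*b (o(b) = ((2*b)*(1 + b))/b = (2*b*(1 + b))/b = 2 + 2*b)
o(-1)*c(t) = (2 + 2*(-1))*(-908 - 4*343/268) = (2 - 2)*(-908 - 343/67) = 0*(-61179/67) = 0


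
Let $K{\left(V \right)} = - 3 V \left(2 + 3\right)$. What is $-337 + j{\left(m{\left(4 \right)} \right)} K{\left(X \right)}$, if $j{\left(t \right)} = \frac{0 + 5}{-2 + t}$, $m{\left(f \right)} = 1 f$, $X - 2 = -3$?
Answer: $- \frac{599}{2} \approx -299.5$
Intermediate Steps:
$X = -1$ ($X = 2 - 3 = -1$)
$m{\left(f \right)} = f$
$j{\left(t \right)} = \frac{5}{-2 + t}$
$K{\left(V \right)} = - 15 V$ ($K{\left(V \right)} = - 3 V 5 = - 15 V$)
$-337 + j{\left(m{\left(4 \right)} \right)} K{\left(X \right)} = -337 + \frac{5}{-2 + 4} \left(\left(-15\right) \left(-1\right)\right) = -337 + \frac{5}{2} \cdot 15 = -337 + \frac{75}{2} = - \frac{599}{2}$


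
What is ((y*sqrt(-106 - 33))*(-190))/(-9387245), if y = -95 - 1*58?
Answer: -5814*I*sqrt(139)/1877449 ≈ -0.03651*I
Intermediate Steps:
y = -153 (y = -95 - 58 = -153)
((y*sqrt(-106 - 33))*(-190))/(-9387245) = (-153*sqrt(-106 - 33)*(-190))/(-9387245) = (-153*I*sqrt(139)*(-190))*(-1/9387245) = (29070*I*sqrt(139))*(-1/9387245) = -5814*I*sqrt(139)/1877449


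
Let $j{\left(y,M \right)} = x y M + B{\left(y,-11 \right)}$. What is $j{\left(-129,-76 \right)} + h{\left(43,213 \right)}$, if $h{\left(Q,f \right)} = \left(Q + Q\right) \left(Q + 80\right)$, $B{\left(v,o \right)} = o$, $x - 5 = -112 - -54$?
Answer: $-509045$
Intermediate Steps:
$x = -53$ ($x = 5 - 58 = -53$)
$j{\left(y,M \right)} = -11 - 53 M y$ ($j{\left(y,M \right)} = - 53 y M - 11 = - 53 M y - 11 = -11 - 53 M y$)
$h{\left(Q,f \right)} = 2 Q \left(80 + Q\right)$
$j{\left(-129,-76 \right)} + h{\left(43,213 \right)} = \left(-11 - \left(-4028\right) \left(-129\right)\right) + 2 \cdot 43 \left(80 + 43\right) = \left(-11 - 519612\right) + 2 \cdot 43 \cdot 123 = -519623 + 10578 = -509045$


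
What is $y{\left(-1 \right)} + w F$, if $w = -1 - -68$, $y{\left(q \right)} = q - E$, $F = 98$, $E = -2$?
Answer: $6567$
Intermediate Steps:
$y{\left(q \right)} = 2 + q$ ($y{\left(q \right)} = q - -2 = q + 2 = 2 + q$)
$w = 67$ ($w = -1 + 68 = 67$)
$y{\left(-1 \right)} + w F = \left(2 - 1\right) + 67 \cdot 98 = 1 + 6566 = 6567$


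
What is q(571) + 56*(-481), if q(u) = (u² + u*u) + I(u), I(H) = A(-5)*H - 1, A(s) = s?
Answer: 622290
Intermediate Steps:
I(H) = -1 - 5*H (I(H) = -5*H - 1 = -1 - 5*H)
q(u) = -1 - 5*u + 2*u² (q(u) = (u² + u*u) + (-1 - 5*u) = (u² + u²) + (-1 - 5*u) = 2*u² + (-1 - 5*u) = -1 - 5*u + 2*u²)
q(571) + 56*(-481) = (-1 - 5*571 + 2*571²) + 56*(-481) = (-1 - 2855 + 2*326041) - 26936 = (-1 - 2855 + 652082) - 26936 = 649226 - 26936 = 622290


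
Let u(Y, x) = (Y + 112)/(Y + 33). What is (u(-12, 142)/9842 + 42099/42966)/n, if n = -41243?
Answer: -69090493/2906747332566 ≈ -2.3769e-5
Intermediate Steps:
u(Y, x) = (112 + Y)/(33 + Y)
(u(-12, 142)/9842 + 42099/42966)/n = (((112 - 12)/(33 - 12))/9842 + 42099/42966)/(-41243) = ((100/21)*(1/9842) + 42099*(1/42966))*(-1/41243) = (((1/21)*100)*(1/9842) + 14033/14322)*(-1/41243) = ((100/21)*(1/9842) + 14033/14322)*(-1/41243) = (50/103341 + 14033/14322)*(-1/41243) = (69090493/70478562)*(-1/41243) = -69090493/2906747332566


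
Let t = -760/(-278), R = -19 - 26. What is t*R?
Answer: -17100/139 ≈ -123.02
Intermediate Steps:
R = -45
t = 380/139 (t = -760*(-1/278) = 380/139 ≈ 2.7338)
t*R = (380/139)*(-45) = -17100/139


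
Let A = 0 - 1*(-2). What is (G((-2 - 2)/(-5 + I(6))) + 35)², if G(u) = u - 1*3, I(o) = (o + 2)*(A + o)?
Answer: 3549456/3481 ≈ 1019.7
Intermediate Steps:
A = 2 (A = 0 + 2 = 2)
I(o) = (2 + o)² (I(o) = (o + 2)*(2 + o) = (2 + o)*(2 + o) = (2 + o)²)
G(u) = -3 + u (G(u) = u - 3 = -3 + u)
(G((-2 - 2)/(-5 + I(6))) + 35)² = ((-3 + (-2 - 2)/(-5 + (4 + 6² + 4*6))) + 35)² = ((-3 - 4/(-5 + (4 + 36 + 24))) + 35)² = ((-3 - 4/(-5 + 64)) + 35)² = ((-3 - 4/59) + 35)² = (-181/59 + 35)² = (1884/59)² = 3549456/3481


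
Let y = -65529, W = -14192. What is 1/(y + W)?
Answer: -1/79721 ≈ -1.2544e-5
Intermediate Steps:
1/(y + W) = 1/(-65529 - 14192) = 1/(-79721) = -1/79721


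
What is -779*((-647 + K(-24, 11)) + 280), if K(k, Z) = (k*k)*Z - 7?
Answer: -4644398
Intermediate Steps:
K(k, Z) = -7 + Z*k² (K(k, Z) = k²*Z - 7 = Z*k² - 7 = -7 + Z*k²)
-779*((-647 + K(-24, 11)) + 280) = -779*((-647 + (-7 + 11*(-24)²)) + 280) = -779*((-647 + (-7 + 11*576)) + 280) = -779*((-647 + (-7 + 6336)) + 280) = -779*((-647 + 6329) + 280) = -779*(5682 + 280) = -779*5962 = -4644398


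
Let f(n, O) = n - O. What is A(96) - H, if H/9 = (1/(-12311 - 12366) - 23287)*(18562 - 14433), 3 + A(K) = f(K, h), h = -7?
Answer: 21354693749000/24677 ≈ 8.6537e+8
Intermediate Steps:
A(K) = 4 + K (A(K) = -3 + (K - 1*(-7)) = -3 + (K + 7) = -3 + (7 + K) = 4 + K)
H = -21354691281300/24677 (H = 9*((1/(-12311 - 12366) - 23287)*(18562 - 14433)) = 9*((1/(-24677) - 23287)*4129) = 9*((-1/24677 - 23287)*4129) = 9*(-574653300/24677*4129) = 9*(-2372743475700/24677) = -21354691281300/24677 ≈ -8.6537e+8)
A(96) - H = (4 + 96) - 1*(-21354691281300/24677) = 100 + 21354691281300/24677 = 21354693749000/24677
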